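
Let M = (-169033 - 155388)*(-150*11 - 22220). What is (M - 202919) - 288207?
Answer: 7743438144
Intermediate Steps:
M = 7743929270 (M = -324421*(-1650 - 22220) = -324421*(-23870) = 7743929270)
(M - 202919) - 288207 = (7743929270 - 202919) - 288207 = 7743726351 - 288207 = 7743438144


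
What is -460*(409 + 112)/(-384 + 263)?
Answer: 239660/121 ≈ 1980.7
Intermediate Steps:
-460*(409 + 112)/(-384 + 263) = -460/((-121/521)) = -460/((-121*1/521)) = -460/(-121/521) = -460*(-521/121) = 239660/121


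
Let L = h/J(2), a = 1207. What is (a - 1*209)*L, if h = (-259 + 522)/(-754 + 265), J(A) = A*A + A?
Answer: -131237/1467 ≈ -89.459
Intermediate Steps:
J(A) = A + A² (J(A) = A² + A = A + A²)
h = -263/489 (h = 263/(-489) = 263*(-1/489) = -263/489 ≈ -0.53783)
L = -263/2934 (L = -263*1/(2*(1 + 2))/489 = -263/(489*(2*3)) = -263/489/6 = -263/489*⅙ = -263/2934 ≈ -0.089639)
(a - 1*209)*L = (1207 - 1*209)*(-263/2934) = (1207 - 209)*(-263/2934) = 998*(-263/2934) = -131237/1467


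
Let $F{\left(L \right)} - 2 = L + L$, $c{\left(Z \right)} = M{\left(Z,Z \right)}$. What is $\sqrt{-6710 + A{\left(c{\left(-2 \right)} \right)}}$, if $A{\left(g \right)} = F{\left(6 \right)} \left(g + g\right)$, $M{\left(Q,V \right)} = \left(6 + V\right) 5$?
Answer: $5 i \sqrt{246} \approx 78.422 i$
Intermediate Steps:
$M{\left(Q,V \right)} = 30 + 5 V$
$c{\left(Z \right)} = 30 + 5 Z$
$F{\left(L \right)} = 2 + 2 L$ ($F{\left(L \right)} = 2 + \left(L + L\right) = 2 + 2 L$)
$A{\left(g \right)} = 28 g$ ($A{\left(g \right)} = \left(2 + 2 \cdot 6\right) \left(g + g\right) = \left(2 + 12\right) 2 g = 14 \cdot 2 g = 28 g$)
$\sqrt{-6710 + A{\left(c{\left(-2 \right)} \right)}} = \sqrt{-6710 + 28 \left(30 + 5 \left(-2\right)\right)} = \sqrt{-6710 + 28 \left(30 - 10\right)} = \sqrt{-6710 + 28 \cdot 20} = \sqrt{-6710 + 560} = \sqrt{-6150} = 5 i \sqrt{246}$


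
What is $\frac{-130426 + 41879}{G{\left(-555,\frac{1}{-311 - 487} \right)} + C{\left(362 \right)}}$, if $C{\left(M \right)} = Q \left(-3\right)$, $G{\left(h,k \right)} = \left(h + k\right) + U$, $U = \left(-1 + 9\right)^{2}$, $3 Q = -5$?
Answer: $\frac{70660506}{387829} \approx 182.2$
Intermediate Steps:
$Q = - \frac{5}{3}$ ($Q = \frac{1}{3} \left(-5\right) = - \frac{5}{3} \approx -1.6667$)
$U = 64$ ($U = 8^{2} = 64$)
$G{\left(h,k \right)} = 64 + h + k$ ($G{\left(h,k \right)} = \left(h + k\right) + 64 = 64 + h + k$)
$C{\left(M \right)} = 5$ ($C{\left(M \right)} = \left(- \frac{5}{3}\right) \left(-3\right) = 5$)
$\frac{-130426 + 41879}{G{\left(-555,\frac{1}{-311 - 487} \right)} + C{\left(362 \right)}} = \frac{-130426 + 41879}{\left(64 - 555 + \frac{1}{-311 - 487}\right) + 5} = - \frac{88547}{\left(64 - 555 + \frac{1}{-798}\right) + 5} = - \frac{88547}{\left(64 - 555 - \frac{1}{798}\right) + 5} = - \frac{88547}{- \frac{391819}{798} + 5} = - \frac{88547}{- \frac{387829}{798}} = \left(-88547\right) \left(- \frac{798}{387829}\right) = \frac{70660506}{387829}$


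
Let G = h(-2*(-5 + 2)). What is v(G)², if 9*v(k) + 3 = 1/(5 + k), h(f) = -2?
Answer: 64/729 ≈ 0.087791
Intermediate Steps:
G = -2
v(k) = -⅓ + 1/(9*(5 + k))
v(G)² = ((-14 - 3*(-2))/(9*(5 - 2)))² = ((⅑)*(-14 + 6)/3)² = ((⅑)*(⅓)*(-8))² = (-8/27)² = 64/729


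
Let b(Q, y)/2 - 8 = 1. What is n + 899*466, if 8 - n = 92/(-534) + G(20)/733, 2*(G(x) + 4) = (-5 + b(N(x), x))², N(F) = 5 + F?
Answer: 163983139973/391422 ≈ 4.1894e+5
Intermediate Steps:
b(Q, y) = 18 (b(Q, y) = 16 + 2*1 = 16 + 2 = 18)
G(x) = 161/2 (G(x) = -4 + (-5 + 18)²/2 = -4 + (½)*13² = -4 + (½)*169 = -4 + 169/2 = 161/2)
n = 3155825/391422 (n = 8 - (92/(-534) + (161/2)/733) = 8 - (92*(-1/534) + (161/2)*(1/733)) = 8 - (-46/267 + 161/1466) = 8 - 1*(-24449/391422) = 8 + 24449/391422 = 3155825/391422 ≈ 8.0625)
n + 899*466 = 3155825/391422 + 899*466 = 3155825/391422 + 418934 = 163983139973/391422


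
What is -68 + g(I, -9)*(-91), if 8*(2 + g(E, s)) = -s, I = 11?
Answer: 93/8 ≈ 11.625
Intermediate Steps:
g(E, s) = -2 - s/8 (g(E, s) = -2 + (-s)/8 = -2 - s/8)
-68 + g(I, -9)*(-91) = -68 + (-2 - 1/8*(-9))*(-91) = -68 + (-2 + 9/8)*(-91) = -68 - 7/8*(-91) = -68 + 637/8 = 93/8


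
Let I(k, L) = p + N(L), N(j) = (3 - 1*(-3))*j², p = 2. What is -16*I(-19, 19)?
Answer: -34688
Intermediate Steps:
N(j) = 6*j² (N(j) = (3 + 3)*j² = 6*j²)
I(k, L) = 2 + 6*L²
-16*I(-19, 19) = -16*(2 + 6*19²) = -16*(2 + 6*361) = -16*(2 + 2166) = -16*2168 = -34688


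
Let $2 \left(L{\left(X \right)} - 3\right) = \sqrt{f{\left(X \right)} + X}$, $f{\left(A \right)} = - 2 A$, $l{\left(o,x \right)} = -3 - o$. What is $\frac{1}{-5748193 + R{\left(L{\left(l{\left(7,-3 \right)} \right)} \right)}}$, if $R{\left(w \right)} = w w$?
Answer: $- \frac{7664242}{44055454075803} - \frac{4 \sqrt{10}}{44055454075803} \approx -1.7397 \cdot 10^{-7}$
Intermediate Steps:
$L{\left(X \right)} = 3 + \frac{\sqrt{- X}}{2}$ ($L{\left(X \right)} = 3 + \frac{\sqrt{- 2 X + X}}{2} = 3 + \frac{\sqrt{- X}}{2}$)
$R{\left(w \right)} = w^{2}$
$\frac{1}{-5748193 + R{\left(L{\left(l{\left(7,-3 \right)} \right)} \right)}} = \frac{1}{-5748193 + \left(3 + \frac{\sqrt{- (-3 - 7)}}{2}\right)^{2}} = \frac{1}{-5748193 + \left(3 + \frac{\sqrt{\left(-1\right) \left(-10\right)}}{2}\right)^{2}} = \frac{1}{-5748193 + \left(3 + \frac{\sqrt{10}}{2}\right)^{2}}$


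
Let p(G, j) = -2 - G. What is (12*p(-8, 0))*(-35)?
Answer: -2520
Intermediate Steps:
(12*p(-8, 0))*(-35) = (12*(-2 - 1*(-8)))*(-35) = (12*(-2 + 8))*(-35) = (12*6)*(-35) = 72*(-35) = -2520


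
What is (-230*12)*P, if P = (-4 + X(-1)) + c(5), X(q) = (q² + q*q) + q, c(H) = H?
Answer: -5520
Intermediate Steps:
X(q) = q + 2*q² (X(q) = (q² + q²) + q = 2*q² + q = q + 2*q²)
P = 2 (P = (-4 - (1 + 2*(-1))) + 5 = (-4 - (1 - 2)) + 5 = (-4 - 1*(-1)) + 5 = (-4 + 1) + 5 = -3 + 5 = 2)
(-230*12)*P = -230*12*2 = -46*60*2 = -2760*2 = -5520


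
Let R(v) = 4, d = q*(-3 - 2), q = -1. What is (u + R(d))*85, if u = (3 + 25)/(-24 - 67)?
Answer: 4080/13 ≈ 313.85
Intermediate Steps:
d = 5 (d = -(-3 - 2) = -1*(-5) = 5)
u = -4/13 (u = 28/(-91) = 28*(-1/91) = -4/13 ≈ -0.30769)
(u + R(d))*85 = (-4/13 + 4)*85 = (48/13)*85 = 4080/13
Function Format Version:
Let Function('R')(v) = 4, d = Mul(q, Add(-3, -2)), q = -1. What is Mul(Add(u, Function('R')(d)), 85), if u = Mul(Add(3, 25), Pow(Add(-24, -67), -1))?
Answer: Rational(4080, 13) ≈ 313.85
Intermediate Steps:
d = 5 (d = Mul(-1, Add(-3, -2)) = Mul(-1, -5) = 5)
u = Rational(-4, 13) (u = Mul(28, Pow(-91, -1)) = Mul(28, Rational(-1, 91)) = Rational(-4, 13) ≈ -0.30769)
Mul(Add(u, Function('R')(d)), 85) = Mul(Add(Rational(-4, 13), 4), 85) = Mul(Rational(48, 13), 85) = Rational(4080, 13)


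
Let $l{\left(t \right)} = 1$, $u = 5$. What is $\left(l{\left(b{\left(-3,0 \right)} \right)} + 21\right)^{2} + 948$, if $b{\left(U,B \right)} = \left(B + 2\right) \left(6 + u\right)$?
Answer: $1432$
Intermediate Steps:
$b{\left(U,B \right)} = 22 + 11 B$ ($b{\left(U,B \right)} = \left(B + 2\right) \left(6 + 5\right) = \left(2 + B\right) 11 = 22 + 11 B$)
$\left(l{\left(b{\left(-3,0 \right)} \right)} + 21\right)^{2} + 948 = \left(1 + 21\right)^{2} + 948 = 22^{2} + 948 = 484 + 948 = 1432$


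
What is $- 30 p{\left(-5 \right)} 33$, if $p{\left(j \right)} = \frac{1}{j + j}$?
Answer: $99$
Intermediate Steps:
$p{\left(j \right)} = \frac{1}{2 j}$
$- 30 p{\left(-5 \right)} 33 = - 30 \frac{1}{2 \left(-5\right)} 33 = - 30 \cdot \frac{1}{2} \left(- \frac{1}{5}\right) 33 = \left(-30\right) \left(- \frac{1}{10}\right) 33 = 3 \cdot 33 = 99$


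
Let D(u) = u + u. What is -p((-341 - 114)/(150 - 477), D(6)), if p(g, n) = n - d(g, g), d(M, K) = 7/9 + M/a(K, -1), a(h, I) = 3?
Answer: -3518/327 ≈ -10.758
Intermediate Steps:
D(u) = 2*u
d(M, K) = 7/9 + M/3
p(g, n) = -7/9 + n - g/3 (p(g, n) = n - (7/9 + g/3) = n + (-7/9 - g/3) = -7/9 + n - g/3)
-p((-341 - 114)/(150 - 477), D(6)) = -(-7/9 + 2*6 - (-341 - 114)/(3*(150 - 477))) = -(-7/9 + 12 - (-455)/(3*(-327))) = -(-7/9 + 12 - (-455)*(-1)/(3*327)) = -(-7/9 + 12 - ⅓*455/327) = -(-7/9 + 12 - 455/981) = -1*3518/327 = -3518/327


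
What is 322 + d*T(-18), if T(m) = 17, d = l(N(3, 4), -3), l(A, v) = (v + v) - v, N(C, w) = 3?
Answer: 271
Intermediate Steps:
l(A, v) = v (l(A, v) = 2*v - v = v)
d = -3
322 + d*T(-18) = 322 - 3*17 = 322 - 51 = 271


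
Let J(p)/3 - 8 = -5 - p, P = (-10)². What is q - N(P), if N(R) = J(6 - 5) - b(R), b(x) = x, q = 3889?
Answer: 3983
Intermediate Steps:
P = 100
J(p) = 9 - 3*p (J(p) = 24 + 3*(-5 - p) = 24 + (-15 - 3*p) = 9 - 3*p)
N(R) = 6 - R (N(R) = (9 - 3*(6 - 5)) - R = (9 - 3*1) - R = (9 - 3) - R = 6 - R)
q - N(P) = 3889 - (6 - 1*100) = 3889 - (6 - 100) = 3889 - 1*(-94) = 3889 + 94 = 3983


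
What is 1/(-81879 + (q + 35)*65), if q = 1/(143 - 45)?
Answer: -98/7801127 ≈ -1.2562e-5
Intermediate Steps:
q = 1/98 ≈ 0.010204
1/(-81879 + (q + 35)*65) = 1/(-81879 + (1/98 + 35)*65) = 1/(-81879 + (3431/98)*65) = 1/(-81879 + 223015/98) = 1/(-7801127/98) = -98/7801127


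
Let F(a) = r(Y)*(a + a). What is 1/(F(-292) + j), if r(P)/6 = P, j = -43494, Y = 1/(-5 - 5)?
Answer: -5/215718 ≈ -2.3178e-5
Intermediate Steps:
Y = -⅒ (Y = 1/(-10) = -⅒ ≈ -0.10000)
r(P) = 6*P
F(a) = -6*a/5 (F(a) = (6*(-⅒))*(a + a) = -6*a/5)
1/(F(-292) + j) = 1/(-6/5*(-292) - 43494) = 1/(1752/5 - 43494) = 1/(-215718/5) = -5/215718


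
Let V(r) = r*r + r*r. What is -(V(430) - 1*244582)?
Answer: -125218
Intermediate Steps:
V(r) = 2*r² (V(r) = r² + r² = 2*r²)
-(V(430) - 1*244582) = -(2*430² - 1*244582) = -(2*184900 - 244582) = -(369800 - 244582) = -1*125218 = -125218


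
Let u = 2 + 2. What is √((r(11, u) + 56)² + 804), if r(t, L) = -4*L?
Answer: 2*√601 ≈ 49.031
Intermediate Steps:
u = 4
√((r(11, u) + 56)² + 804) = √((-4*4 + 56)² + 804) = √((-16 + 56)² + 804) = √(40² + 804) = √(1600 + 804) = √2404 = 2*√601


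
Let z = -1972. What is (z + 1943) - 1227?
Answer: -1256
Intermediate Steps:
(z + 1943) - 1227 = (-1972 + 1943) - 1227 = -29 - 1227 = -1256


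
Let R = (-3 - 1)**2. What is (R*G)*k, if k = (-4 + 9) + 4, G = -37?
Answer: -5328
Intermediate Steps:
R = 16 (R = (-4)**2 = 16)
k = 9 (k = 5 + 4 = 9)
(R*G)*k = (16*(-37))*9 = -592*9 = -5328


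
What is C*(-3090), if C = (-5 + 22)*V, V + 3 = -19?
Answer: 1155660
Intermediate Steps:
V = -22 (V = -3 - 19 = -22)
C = -374 (C = (-5 + 22)*(-22) = 17*(-22) = -374)
C*(-3090) = -374*(-3090) = 1155660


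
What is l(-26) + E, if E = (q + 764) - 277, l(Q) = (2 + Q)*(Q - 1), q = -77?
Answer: 1058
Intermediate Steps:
l(Q) = (-1 + Q)*(2 + Q) (l(Q) = (2 + Q)*(-1 + Q) = (-1 + Q)*(2 + Q))
E = 410 (E = (-77 + 764) - 277 = 687 - 277 = 410)
l(-26) + E = (-2 - 26 + (-26)**2) + 410 = (-2 - 26 + 676) + 410 = 648 + 410 = 1058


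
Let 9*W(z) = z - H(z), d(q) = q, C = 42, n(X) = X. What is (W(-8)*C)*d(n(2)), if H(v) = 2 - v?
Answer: -168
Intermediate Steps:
W(z) = -2/9 + 2*z/9 (W(z) = (z - (2 - z))/9 = (z + (-2 + z))/9 = (-2 + 2*z)/9 = -2/9 + 2*z/9)
(W(-8)*C)*d(n(2)) = ((-2/9 + (2/9)*(-8))*42)*2 = ((-2/9 - 16/9)*42)*2 = -2*42*2 = -84*2 = -168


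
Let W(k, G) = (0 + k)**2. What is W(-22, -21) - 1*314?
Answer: 170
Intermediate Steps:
W(k, G) = k**2
W(-22, -21) - 1*314 = (-22)**2 - 1*314 = 484 - 314 = 170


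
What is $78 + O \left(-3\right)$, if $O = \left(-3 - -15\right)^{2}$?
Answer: $-354$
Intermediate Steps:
$O = 144$ ($O = \left(-3 + 15\right)^{2} = 12^{2} = 144$)
$78 + O \left(-3\right) = 78 + 144 \left(-3\right) = 78 - 432 = -354$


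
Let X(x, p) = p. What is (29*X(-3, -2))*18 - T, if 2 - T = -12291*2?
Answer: -25628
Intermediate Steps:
T = 24584 (T = 2 - (-12291)*2 = 2 - 1*(-24582) = 2 + 24582 = 24584)
(29*X(-3, -2))*18 - T = (29*(-2))*18 - 1*24584 = -58*18 - 24584 = -1044 - 24584 = -25628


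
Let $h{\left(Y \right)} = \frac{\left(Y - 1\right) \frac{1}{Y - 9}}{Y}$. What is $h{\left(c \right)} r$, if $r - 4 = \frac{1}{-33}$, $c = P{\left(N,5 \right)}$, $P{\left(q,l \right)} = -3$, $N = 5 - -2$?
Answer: $- \frac{131}{297} \approx -0.44108$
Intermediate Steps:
$N = 7$ ($N = 5 + 2 = 7$)
$c = -3$
$r = \frac{131}{33}$ ($r = 4 + \frac{1}{-33} = 4 - \frac{1}{33} = \frac{131}{33} \approx 3.9697$)
$h{\left(Y \right)} = \frac{-1 + Y}{Y \left(-9 + Y\right)}$ ($h{\left(Y \right)} = \frac{\left(-1 + Y\right) \frac{1}{-9 + Y}}{Y} = \frac{\frac{1}{-9 + Y} \left(-1 + Y\right)}{Y} = \frac{-1 + Y}{Y \left(-9 + Y\right)}$)
$h{\left(c \right)} r = \frac{-1 - 3}{\left(-3\right) \left(-9 - 3\right)} \frac{131}{33} = \left(- \frac{1}{3}\right) \frac{1}{-12} \left(-4\right) \frac{131}{33} = \left(- \frac{1}{3}\right) \left(- \frac{1}{12}\right) \left(-4\right) \frac{131}{33} = \left(- \frac{1}{9}\right) \frac{131}{33} = - \frac{131}{297}$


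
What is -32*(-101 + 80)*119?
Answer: 79968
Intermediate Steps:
-32*(-101 + 80)*119 = -32*(-21)*119 = 672*119 = 79968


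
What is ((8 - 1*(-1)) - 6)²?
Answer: 9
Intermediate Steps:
((8 - 1*(-1)) - 6)² = ((8 + 1) - 6)² = (9 - 6)² = 3² = 9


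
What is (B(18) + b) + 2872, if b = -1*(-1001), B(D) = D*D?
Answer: 4197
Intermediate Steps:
B(D) = D**2
b = 1001
(B(18) + b) + 2872 = (18**2 + 1001) + 2872 = (324 + 1001) + 2872 = 1325 + 2872 = 4197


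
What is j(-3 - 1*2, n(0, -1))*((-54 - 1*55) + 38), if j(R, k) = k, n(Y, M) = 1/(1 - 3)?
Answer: 71/2 ≈ 35.500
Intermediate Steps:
n(Y, M) = -1/2 (n(Y, M) = 1/(-2) = -1/2)
j(-3 - 1*2, n(0, -1))*((-54 - 1*55) + 38) = -((-54 - 1*55) + 38)/2 = -((-54 - 55) + 38)/2 = -(-109 + 38)/2 = -1/2*(-71) = 71/2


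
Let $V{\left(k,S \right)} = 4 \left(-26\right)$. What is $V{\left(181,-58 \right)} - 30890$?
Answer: $-30994$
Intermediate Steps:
$V{\left(k,S \right)} = -104$
$V{\left(181,-58 \right)} - 30890 = -104 - 30890 = -30994$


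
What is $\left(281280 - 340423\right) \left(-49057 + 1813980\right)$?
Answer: $-104382840989$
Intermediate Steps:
$\left(281280 - 340423\right) \left(-49057 + 1813980\right) = \left(-59143\right) 1764923 = -104382840989$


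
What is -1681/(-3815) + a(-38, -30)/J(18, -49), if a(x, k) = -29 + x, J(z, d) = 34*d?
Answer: 436593/907970 ≈ 0.48084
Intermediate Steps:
-1681/(-3815) + a(-38, -30)/J(18, -49) = -1681/(-3815) + (-29 - 38)/((34*(-49))) = -1681*(-1/3815) - 67/(-1666) = 1681/3815 - 67*(-1/1666) = 1681/3815 + 67/1666 = 436593/907970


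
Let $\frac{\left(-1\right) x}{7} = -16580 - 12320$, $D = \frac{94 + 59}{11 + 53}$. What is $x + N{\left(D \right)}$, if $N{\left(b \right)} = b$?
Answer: $\frac{12947353}{64} \approx 2.023 \cdot 10^{5}$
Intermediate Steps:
$D = \frac{153}{64} \approx 2.3906$
$x = 202300$ ($x = - 7 \left(-16580 - 12320\right) = \left(-7\right) \left(-28900\right) = 202300$)
$x + N{\left(D \right)} = 202300 + \frac{153}{64} = \frac{12947353}{64}$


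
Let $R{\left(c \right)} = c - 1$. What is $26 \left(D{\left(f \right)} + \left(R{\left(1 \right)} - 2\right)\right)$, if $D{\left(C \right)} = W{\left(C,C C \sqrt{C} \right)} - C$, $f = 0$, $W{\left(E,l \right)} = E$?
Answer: $-52$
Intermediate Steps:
$R{\left(c \right)} = -1 + c$
$D{\left(C \right)} = 0$ ($D{\left(C \right)} = C - C = 0$)
$26 \left(D{\left(f \right)} + \left(R{\left(1 \right)} - 2\right)\right) = 26 \left(0 + \left(\left(-1 + 1\right) - 2\right)\right) = 26 \left(0 + \left(0 - 2\right)\right) = 26 \left(0 - 2\right) = 26 \left(-2\right) = -52$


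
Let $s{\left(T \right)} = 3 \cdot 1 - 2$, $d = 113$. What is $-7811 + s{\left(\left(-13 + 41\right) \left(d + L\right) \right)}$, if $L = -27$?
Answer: $-7810$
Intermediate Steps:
$s{\left(T \right)} = 1$ ($s{\left(T \right)} = 3 - 2 = 1$)
$-7811 + s{\left(\left(-13 + 41\right) \left(d + L\right) \right)} = -7811 + 1 = -7810$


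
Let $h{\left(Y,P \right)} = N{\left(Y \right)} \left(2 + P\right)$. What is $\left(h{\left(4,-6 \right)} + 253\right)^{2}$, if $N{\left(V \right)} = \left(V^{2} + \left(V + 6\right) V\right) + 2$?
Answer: $441$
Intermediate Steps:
$N{\left(V \right)} = 2 + V^{2} + V \left(6 + V\right)$ ($N{\left(V \right)} = \left(V^{2} + \left(6 + V\right) V\right) + 2 = \left(V^{2} + V \left(6 + V\right)\right) + 2 = 2 + V^{2} + V \left(6 + V\right)$)
$h{\left(Y,P \right)} = \left(2 + P\right) \left(2 + 2 Y^{2} + 6 Y\right)$ ($h{\left(Y,P \right)} = \left(2 + 2 Y^{2} + 6 Y\right) \left(2 + P\right) = \left(2 + P\right) \left(2 + 2 Y^{2} + 6 Y\right)$)
$\left(h{\left(4,-6 \right)} + 253\right)^{2} = \left(2 \left(2 - 6\right) \left(1 + 4^{2} + 3 \cdot 4\right) + 253\right)^{2} = \left(2 \left(-4\right) \left(1 + 16 + 12\right) + 253\right)^{2} = \left(2 \left(-4\right) 29 + 253\right)^{2} = \left(-232 + 253\right)^{2} = 21^{2} = 441$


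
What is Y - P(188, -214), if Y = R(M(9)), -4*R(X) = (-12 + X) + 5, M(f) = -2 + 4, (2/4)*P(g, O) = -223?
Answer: 1789/4 ≈ 447.25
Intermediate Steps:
P(g, O) = -446 (P(g, O) = 2*(-223) = -446)
M(f) = 2
R(X) = 7/4 - X/4 (R(X) = -((-12 + X) + 5)/4 = -(-7 + X)/4 = 7/4 - X/4)
Y = 5/4 (Y = 7/4 - ¼*2 = 7/4 - ½ = 5/4 ≈ 1.2500)
Y - P(188, -214) = 5/4 - 1*(-446) = 5/4 + 446 = 1789/4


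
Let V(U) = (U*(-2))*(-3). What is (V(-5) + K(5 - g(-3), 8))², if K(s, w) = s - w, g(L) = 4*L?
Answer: 441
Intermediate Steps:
V(U) = 6*U (V(U) = -2*U*(-3) = 6*U)
(V(-5) + K(5 - g(-3), 8))² = (6*(-5) + ((5 - 4*(-3)) - 1*8))² = (-30 + ((5 - 1*(-12)) - 8))² = (-30 + ((5 + 12) - 8))² = (-30 + (17 - 8))² = (-30 + 9)² = (-21)² = 441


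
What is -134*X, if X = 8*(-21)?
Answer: 22512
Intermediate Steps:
X = -168
-134*X = -134*(-168) = 22512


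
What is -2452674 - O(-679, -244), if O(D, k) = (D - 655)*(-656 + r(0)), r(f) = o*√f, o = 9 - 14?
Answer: -3327778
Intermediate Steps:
o = -5
r(f) = -5*√f
O(D, k) = 429680 - 656*D (O(D, k) = (D - 655)*(-656 - 5*√0) = (-655 + D)*(-656 - 5*0) = (-655 + D)*(-656 + 0) = (-655 + D)*(-656) = 429680 - 656*D)
-2452674 - O(-679, -244) = -2452674 - (429680 - 656*(-679)) = -2452674 - (429680 + 445424) = -2452674 - 1*875104 = -2452674 - 875104 = -3327778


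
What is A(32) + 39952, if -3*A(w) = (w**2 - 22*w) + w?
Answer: 119504/3 ≈ 39835.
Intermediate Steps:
A(w) = 7*w - w**2/3 (A(w) = -((w**2 - 22*w) + w)/3 = -(w**2 - 21*w)/3 = 7*w - w**2/3)
A(32) + 39952 = (1/3)*32*(21 - 1*32) + 39952 = (1/3)*32*(21 - 32) + 39952 = (1/3)*32*(-11) + 39952 = -352/3 + 39952 = 119504/3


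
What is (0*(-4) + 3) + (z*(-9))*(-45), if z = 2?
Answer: 813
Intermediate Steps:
(0*(-4) + 3) + (z*(-9))*(-45) = (0*(-4) + 3) + (2*(-9))*(-45) = (0 + 3) - 18*(-45) = 3 + 810 = 813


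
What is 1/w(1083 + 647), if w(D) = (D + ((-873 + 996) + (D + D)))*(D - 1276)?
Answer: 1/2412102 ≈ 4.1458e-7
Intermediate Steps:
w(D) = (-1276 + D)*(123 + 3*D) (w(D) = (D + (123 + 2*D))*(-1276 + D) = (123 + 3*D)*(-1276 + D) = (-1276 + D)*(123 + 3*D))
1/w(1083 + 647) = 1/(-156948 - 3705*(1083 + 647) + 3*(1083 + 647)²) = 1/(-156948 - 3705*1730 + 3*1730²) = 1/(-156948 - 6409650 + 3*2992900) = 1/(-156948 - 6409650 + 8978700) = 1/2412102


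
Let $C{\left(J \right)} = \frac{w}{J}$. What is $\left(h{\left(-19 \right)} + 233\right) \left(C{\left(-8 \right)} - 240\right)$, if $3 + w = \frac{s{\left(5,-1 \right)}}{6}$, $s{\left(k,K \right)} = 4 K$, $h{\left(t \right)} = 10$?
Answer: $- \frac{465669}{8} \approx -58209.0$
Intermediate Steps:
$w = - \frac{11}{3}$ ($w = -3 + \frac{4 \left(-1\right)}{6} = -3 - \frac{2}{3} = - \frac{11}{3} \approx -3.6667$)
$C{\left(J \right)} = - \frac{11}{3 J}$
$\left(h{\left(-19 \right)} + 233\right) \left(C{\left(-8 \right)} - 240\right) = \left(10 + 233\right) \left(- \frac{11}{3 \left(-8\right)} - 240\right) = 243 \left(\left(- \frac{11}{3}\right) \left(- \frac{1}{8}\right) - 240\right) = 243 \left(\frac{11}{24} - 240\right) = 243 \left(- \frac{5749}{24}\right) = - \frac{465669}{8}$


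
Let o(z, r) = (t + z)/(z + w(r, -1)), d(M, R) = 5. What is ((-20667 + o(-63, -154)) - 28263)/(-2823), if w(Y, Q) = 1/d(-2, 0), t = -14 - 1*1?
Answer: 2560605/147737 ≈ 17.332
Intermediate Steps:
t = -15 (t = -14 - 1 = -15)
w(Y, Q) = 1/5
o(z, r) = (-15 + z)/(1/5 + z) (o(z, r) = (-15 + z)/(z + 1/5) = (-15 + z)/(1/5 + z))
((-20667 + o(-63, -154)) - 28263)/(-2823) = ((-20667 + 5*(-15 - 63)/(1 + 5*(-63))) - 28263)/(-2823) = ((-20667 + 5*(-78)/(1 - 315)) - 28263)*(-1/2823) = ((-20667 + 5*(-78)/(-314)) - 28263)*(-1/2823) = ((-20667 + 5*(-1/314)*(-78)) - 28263)*(-1/2823) = ((-20667 + 195/157) - 28263)*(-1/2823) = (-3244524/157 - 28263)*(-1/2823) = -7681815/157*(-1/2823) = 2560605/147737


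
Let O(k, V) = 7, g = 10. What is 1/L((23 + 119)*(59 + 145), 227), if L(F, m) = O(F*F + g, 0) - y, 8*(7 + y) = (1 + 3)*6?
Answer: 1/11 ≈ 0.090909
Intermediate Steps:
y = -4 (y = -7 + ((1 + 3)*6)/8 = -7 + (4*6)/8 = -7 + (⅛)*24 = -7 + 3 = -4)
L(F, m) = 11 (L(F, m) = 7 - 1*(-4) = 7 + 4 = 11)
1/L((23 + 119)*(59 + 145), 227) = 1/11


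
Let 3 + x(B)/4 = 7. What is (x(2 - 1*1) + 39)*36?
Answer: 1980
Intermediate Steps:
x(B) = 16 (x(B) = -12 + 4*7 = -12 + 28 = 16)
(x(2 - 1*1) + 39)*36 = (16 + 39)*36 = 55*36 = 1980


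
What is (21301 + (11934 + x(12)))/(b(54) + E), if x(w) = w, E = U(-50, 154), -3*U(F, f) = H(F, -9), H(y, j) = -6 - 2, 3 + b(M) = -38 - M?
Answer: -99741/277 ≈ -360.08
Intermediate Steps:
b(M) = -41 - M (b(M) = -3 + (-38 - M) = -41 - M)
H(y, j) = -8
U(F, f) = 8/3 (U(F, f) = -1/3*(-8) = 8/3)
E = 8/3 ≈ 2.6667
(21301 + (11934 + x(12)))/(b(54) + E) = (21301 + (11934 + 12))/((-41 - 1*54) + 8/3) = (21301 + 11946)/((-41 - 54) + 8/3) = 33247/(-95 + 8/3) = 33247/(-277/3) = 33247*(-3/277) = -99741/277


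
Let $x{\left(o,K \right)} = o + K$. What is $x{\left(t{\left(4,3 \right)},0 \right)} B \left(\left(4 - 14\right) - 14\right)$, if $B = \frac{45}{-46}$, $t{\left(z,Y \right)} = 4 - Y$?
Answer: $\frac{540}{23} \approx 23.478$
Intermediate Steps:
$B = - \frac{45}{46}$ ($B = 45 \left(- \frac{1}{46}\right) = - \frac{45}{46} \approx -0.97826$)
$x{\left(o,K \right)} = K + o$
$x{\left(t{\left(4,3 \right)},0 \right)} B \left(\left(4 - 14\right) - 14\right) = \left(0 + \left(4 - 3\right)\right) \left(- \frac{45}{46}\right) \left(\left(4 - 14\right) - 14\right) = \left(0 + \left(4 - 3\right)\right) \left(- \frac{45}{46}\right) \left(-10 - 14\right) = \left(0 + 1\right) \left(- \frac{45}{46}\right) \left(-24\right) = 1 \left(- \frac{45}{46}\right) \left(-24\right) = \left(- \frac{45}{46}\right) \left(-24\right) = \frac{540}{23}$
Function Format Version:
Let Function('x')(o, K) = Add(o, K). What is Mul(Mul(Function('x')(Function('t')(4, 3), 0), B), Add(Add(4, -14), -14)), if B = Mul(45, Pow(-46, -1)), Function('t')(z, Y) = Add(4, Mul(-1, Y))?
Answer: Rational(540, 23) ≈ 23.478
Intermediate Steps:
B = Rational(-45, 46) (B = Mul(45, Rational(-1, 46)) = Rational(-45, 46) ≈ -0.97826)
Function('x')(o, K) = Add(K, o)
Mul(Mul(Function('x')(Function('t')(4, 3), 0), B), Add(Add(4, -14), -14)) = Mul(Mul(Add(0, Add(4, Mul(-1, 3))), Rational(-45, 46)), Add(Add(4, -14), -14)) = Mul(Mul(Add(0, Add(4, -3)), Rational(-45, 46)), Add(-10, -14)) = Mul(Mul(Add(0, 1), Rational(-45, 46)), -24) = Mul(Mul(1, Rational(-45, 46)), -24) = Mul(Rational(-45, 46), -24) = Rational(540, 23)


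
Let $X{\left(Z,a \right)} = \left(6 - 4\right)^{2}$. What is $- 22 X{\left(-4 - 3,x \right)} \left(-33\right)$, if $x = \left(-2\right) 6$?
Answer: $2904$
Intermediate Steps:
$x = -12$
$X{\left(Z,a \right)} = 4$ ($X{\left(Z,a \right)} = 2^{2} = 4$)
$- 22 X{\left(-4 - 3,x \right)} \left(-33\right) = \left(-22\right) 4 \left(-33\right) = \left(-88\right) \left(-33\right) = 2904$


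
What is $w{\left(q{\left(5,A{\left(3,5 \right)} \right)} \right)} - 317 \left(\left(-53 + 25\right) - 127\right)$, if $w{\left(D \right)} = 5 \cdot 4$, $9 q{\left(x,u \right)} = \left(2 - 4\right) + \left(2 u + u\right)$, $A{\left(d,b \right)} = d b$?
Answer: $49155$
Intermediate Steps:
$A{\left(d,b \right)} = b d$
$q{\left(x,u \right)} = - \frac{2}{9} + \frac{u}{3}$ ($q{\left(x,u \right)} = \frac{\left(2 - 4\right) + \left(2 u + u\right)}{9} = \frac{\left(2 - 4\right) + 3 u}{9} = \frac{-2 + 3 u}{9} = - \frac{2}{9} + \frac{u}{3}$)
$w{\left(D \right)} = 20$
$w{\left(q{\left(5,A{\left(3,5 \right)} \right)} \right)} - 317 \left(\left(-53 + 25\right) - 127\right) = 20 - 317 \left(\left(-53 + 25\right) - 127\right) = 20 - 317 \left(-28 - 127\right) = 20 - -49135 = 20 + 49135 = 49155$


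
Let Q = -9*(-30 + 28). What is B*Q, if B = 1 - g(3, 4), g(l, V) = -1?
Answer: 36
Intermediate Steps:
B = 2 (B = 1 - 1*(-1) = 1 + 1 = 2)
Q = 18 (Q = -9*(-2) = 18)
B*Q = 2*18 = 36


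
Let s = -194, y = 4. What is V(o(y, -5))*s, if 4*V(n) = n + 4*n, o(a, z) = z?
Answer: 2425/2 ≈ 1212.5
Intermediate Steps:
V(n) = 5*n/4 (V(n) = (n + 4*n)/4 = (5*n)/4 = 5*n/4)
V(o(y, -5))*s = ((5/4)*(-5))*(-194) = -25/4*(-194) = 2425/2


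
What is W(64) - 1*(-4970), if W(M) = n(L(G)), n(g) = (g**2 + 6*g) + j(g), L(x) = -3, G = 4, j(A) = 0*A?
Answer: 4961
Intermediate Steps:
j(A) = 0
n(g) = g**2 + 6*g (n(g) = (g**2 + 6*g) + 0 = g**2 + 6*g)
W(M) = -9 (W(M) = -3*(6 - 3) = -3*3 = -9)
W(64) - 1*(-4970) = -9 - 1*(-4970) = -9 + 4970 = 4961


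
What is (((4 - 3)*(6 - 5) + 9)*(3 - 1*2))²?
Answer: 100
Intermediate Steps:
(((4 - 3)*(6 - 5) + 9)*(3 - 1*2))² = ((1*1 + 9)*(3 - 2))² = ((1 + 9)*1)² = (10*1)² = 10² = 100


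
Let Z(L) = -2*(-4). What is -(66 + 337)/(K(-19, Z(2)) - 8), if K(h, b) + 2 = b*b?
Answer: -403/54 ≈ -7.4630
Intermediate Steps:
Z(L) = 8
K(h, b) = -2 + b**2 (K(h, b) = -2 + b*b = -2 + b**2)
-(66 + 337)/(K(-19, Z(2)) - 8) = -(66 + 337)/((-2 + 8**2) - 8) = -403/((-2 + 64) - 8) = -403/(62 - 8) = -403/54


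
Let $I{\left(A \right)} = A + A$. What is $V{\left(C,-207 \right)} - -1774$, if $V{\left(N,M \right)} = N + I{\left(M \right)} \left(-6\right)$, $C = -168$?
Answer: $4090$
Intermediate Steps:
$I{\left(A \right)} = 2 A$
$V{\left(N,M \right)} = N - 12 M$ ($V{\left(N,M \right)} = N + 2 M \left(-6\right) = N - 12 M$)
$V{\left(C,-207 \right)} - -1774 = \left(-168 - -2484\right) - -1774 = \left(-168 + 2484\right) + 1774 = 2316 + 1774 = 4090$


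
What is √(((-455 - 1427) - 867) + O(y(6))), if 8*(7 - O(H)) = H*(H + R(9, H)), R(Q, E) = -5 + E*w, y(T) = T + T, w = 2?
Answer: 13*I*√66/2 ≈ 52.806*I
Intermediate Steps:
y(T) = 2*T
R(Q, E) = -5 + 2*E (R(Q, E) = -5 + E*2 = -5 + 2*E)
O(H) = 7 - H*(-5 + 3*H)/8 (O(H) = 7 - H*(H + (-5 + 2*H))/8 = 7 - H*(-5 + 3*H)/8)
√(((-455 - 1427) - 867) + O(y(6))) = √(((-455 - 1427) - 867) + (7 - 3*(2*6)²/8 + 5*(2*6)/8)) = √((-1882 - 867) + (7 - 3/8*12² + (5/8)*12)) = √(-2749 + (7 - 3/8*144 + 15/2)) = √(-2749 + (7 - 54 + 15/2)) = √(-2749 - 79/2) = √(-5577/2) = 13*I*√66/2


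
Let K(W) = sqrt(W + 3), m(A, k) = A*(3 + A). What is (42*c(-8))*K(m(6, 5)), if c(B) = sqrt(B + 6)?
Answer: 42*I*sqrt(114) ≈ 448.44*I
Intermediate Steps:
c(B) = sqrt(6 + B)
K(W) = sqrt(3 + W)
(42*c(-8))*K(m(6, 5)) = (42*sqrt(6 - 8))*sqrt(3 + 6*(3 + 6)) = (42*sqrt(-2))*sqrt(3 + 6*9) = (42*(I*sqrt(2)))*sqrt(3 + 54) = (42*I*sqrt(2))*sqrt(57) = 42*I*sqrt(114)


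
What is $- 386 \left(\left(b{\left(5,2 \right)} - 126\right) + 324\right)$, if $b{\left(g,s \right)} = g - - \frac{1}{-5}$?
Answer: $- \frac{391404}{5} \approx -78281.0$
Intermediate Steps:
$b{\left(g,s \right)} = - \frac{1}{5} + g$ ($b{\left(g,s \right)} = g - \left(-1\right) \left(- \frac{1}{5}\right) = g - \frac{1}{5} = - \frac{1}{5} + g$)
$- 386 \left(\left(b{\left(5,2 \right)} - 126\right) + 324\right) = - 386 \left(\left(\left(- \frac{1}{5} + 5\right) - 126\right) + 324\right) = - 386 \left(\left(\frac{24}{5} - 126\right) + 324\right) = - 386 \left(- \frac{606}{5} + 324\right) = \left(-386\right) \frac{1014}{5} = - \frac{391404}{5}$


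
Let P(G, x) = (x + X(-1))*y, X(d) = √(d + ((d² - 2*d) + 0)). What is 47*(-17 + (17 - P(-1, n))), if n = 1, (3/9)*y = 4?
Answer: -564 - 564*√2 ≈ -1361.6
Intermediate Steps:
y = 12 (y = 3*4 = 12)
X(d) = √(d² - d) (X(d) = √(d + (d² - 2*d)) = √(d² - d))
P(G, x) = 12*x + 12*√2 (P(G, x) = (x + √(-(-1 - 1)))*12 = (x + √(-1*(-2)))*12 = (x + √2)*12 = 12*x + 12*√2)
47*(-17 + (17 - P(-1, n))) = 47*(-17 + (17 - (12*1 + 12*√2))) = 47*(-17 + (17 - (12 + 12*√2))) = 47*(-17 + (17 + (-12 - 12*√2))) = 47*(-17 + (5 - 12*√2)) = 47*(-12 - 12*√2) = -564 - 564*√2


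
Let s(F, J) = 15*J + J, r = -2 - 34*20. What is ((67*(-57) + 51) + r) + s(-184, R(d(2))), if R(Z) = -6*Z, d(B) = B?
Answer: -4642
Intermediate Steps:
r = -682 (r = -2 - 680 = -682)
s(F, J) = 16*J
((67*(-57) + 51) + r) + s(-184, R(d(2))) = ((67*(-57) + 51) - 682) + 16*(-6*2) = ((-3819 + 51) - 682) + 16*(-12) = (-3768 - 682) - 192 = -4450 - 192 = -4642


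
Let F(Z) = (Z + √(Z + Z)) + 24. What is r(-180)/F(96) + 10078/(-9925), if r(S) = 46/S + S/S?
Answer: -106726193/105760800 - 67*√3/159840 ≈ -1.0099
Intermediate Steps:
F(Z) = 24 + Z + √2*√Z (F(Z) = (Z + √(2*Z)) + 24 = (Z + √2*√Z) + 24 = 24 + Z + √2*√Z)
r(S) = 1 + 46/S (r(S) = 46/S + 1 = 1 + 46/S)
r(-180)/F(96) + 10078/(-9925) = ((46 - 180)/(-180))/(24 + 96 + √2*√96) + 10078/(-9925) = (-1/180*(-134))/(24 + 96 + √2*(4*√6)) + 10078*(-1/9925) = 67/(90*(24 + 96 + 8*√3)) - 10078/9925 = 67/(90*(120 + 8*√3)) - 10078/9925 = -10078/9925 + 67/(90*(120 + 8*√3))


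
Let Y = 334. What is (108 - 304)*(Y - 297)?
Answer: -7252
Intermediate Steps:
(108 - 304)*(Y - 297) = (108 - 304)*(334 - 297) = -196*37 = -7252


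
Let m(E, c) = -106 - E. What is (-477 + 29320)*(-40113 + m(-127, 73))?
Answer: -1156373556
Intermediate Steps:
(-477 + 29320)*(-40113 + m(-127, 73)) = (-477 + 29320)*(-40113 + (-106 - 1*(-127))) = 28843*(-40113 + (-106 + 127)) = 28843*(-40113 + 21) = 28843*(-40092) = -1156373556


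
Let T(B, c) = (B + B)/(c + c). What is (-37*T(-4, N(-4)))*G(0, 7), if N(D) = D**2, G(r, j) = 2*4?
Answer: 74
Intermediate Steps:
G(r, j) = 8
T(B, c) = B/c (T(B, c) = (2*B)/((2*c)) = (2*B)*(1/(2*c)) = B/c)
(-37*T(-4, N(-4)))*G(0, 7) = -(-148)/((-4)**2)*8 = -(-148)/16*8 = -37*(-1/4)*8 = (37/4)*8 = 74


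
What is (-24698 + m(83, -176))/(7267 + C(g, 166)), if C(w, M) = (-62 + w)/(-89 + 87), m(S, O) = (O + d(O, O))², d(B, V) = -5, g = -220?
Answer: 8063/7408 ≈ 1.0884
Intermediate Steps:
m(S, O) = (-5 + O)² (m(S, O) = (O - 5)² = (-5 + O)²)
C(w, M) = 31 - w/2 (C(w, M) = (-62 + w)/(-2) = (-62 + w)*(-½) = 31 - w/2)
(-24698 + m(83, -176))/(7267 + C(g, 166)) = (-24698 + (-5 - 176)²)/(7267 + (31 - ½*(-220))) = (-24698 + (-181)²)/(7267 + (31 + 110)) = (-24698 + 32761)/(7267 + 141) = 8063/7408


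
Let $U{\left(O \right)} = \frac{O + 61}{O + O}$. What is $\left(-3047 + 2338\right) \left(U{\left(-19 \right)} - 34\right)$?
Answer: $\frac{472903}{19} \approx 24890.0$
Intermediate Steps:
$U{\left(O \right)} = \frac{61 + O}{2 O}$
$\left(-3047 + 2338\right) \left(U{\left(-19 \right)} - 34\right) = \left(-3047 + 2338\right) \left(\frac{61 - 19}{2 \left(-19\right)} - 34\right) = - 709 \left(\frac{1}{2} \left(- \frac{1}{19}\right) 42 - 34\right) = - 709 \left(- \frac{21}{19} - 34\right) = \left(-709\right) \left(- \frac{667}{19}\right) = \frac{472903}{19}$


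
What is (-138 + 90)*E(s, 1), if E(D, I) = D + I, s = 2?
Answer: -144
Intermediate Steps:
(-138 + 90)*E(s, 1) = (-138 + 90)*(2 + 1) = -48*3 = -144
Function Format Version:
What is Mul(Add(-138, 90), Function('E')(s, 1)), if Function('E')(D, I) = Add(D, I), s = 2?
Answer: -144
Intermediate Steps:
Mul(Add(-138, 90), Function('E')(s, 1)) = Mul(Add(-138, 90), Add(2, 1)) = Mul(-48, 3) = -144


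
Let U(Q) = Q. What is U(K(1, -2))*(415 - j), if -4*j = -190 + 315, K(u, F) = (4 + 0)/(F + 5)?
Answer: 595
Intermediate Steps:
K(u, F) = 4/(5 + F)
j = -125/4 (j = -(-190 + 315)/4 = -¼*125 = -125/4 ≈ -31.250)
U(K(1, -2))*(415 - j) = (4/(5 - 2))*(415 - 1*(-125/4)) = (4/3)*(415 + 125/4) = (4*(⅓))*(1785/4) = (4/3)*(1785/4) = 595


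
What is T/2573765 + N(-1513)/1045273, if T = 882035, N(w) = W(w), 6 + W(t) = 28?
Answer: 184404798677/538057412569 ≈ 0.34272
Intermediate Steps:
W(t) = 22 (W(t) = -6 + 28 = 22)
N(w) = 22
T/2573765 + N(-1513)/1045273 = 882035/2573765 + 22/1045273 = 882035*(1/2573765) + 22*(1/1045273) = 176407/514753 + 22/1045273 = 184404798677/538057412569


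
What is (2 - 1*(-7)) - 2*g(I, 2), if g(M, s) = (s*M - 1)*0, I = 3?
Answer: 9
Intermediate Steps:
g(M, s) = 0 (g(M, s) = (M*s - 1)*0 = (-1 + M*s)*0 = 0)
(2 - 1*(-7)) - 2*g(I, 2) = (2 - 1*(-7)) - 2*0 = (2 + 7) + 0 = 9 + 0 = 9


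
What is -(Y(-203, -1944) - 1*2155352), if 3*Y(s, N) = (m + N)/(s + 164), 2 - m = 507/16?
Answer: 4034787365/1872 ≈ 2.1553e+6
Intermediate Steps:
m = -475/16 (m = 2 - 507/16 = -475/16 ≈ -29.688)
Y(s, N) = (-475/16 + N)/(3*(164 + s)) (Y(s, N) = ((-475/16 + N)/(s + 164))/3 = ((-475/16 + N)/(164 + s))/3 = (-475/16 + N)/(3*(164 + s)))
-(Y(-203, -1944) - 1*2155352) = -((-475 + 16*(-1944))/(48*(164 - 203)) - 1*2155352) = -((1/48)*(-475 - 31104)/(-39) - 2155352) = -((1/48)*(-1/39)*(-31579) - 2155352) = -(31579/1872 - 2155352) = -1*(-4034787365/1872) = 4034787365/1872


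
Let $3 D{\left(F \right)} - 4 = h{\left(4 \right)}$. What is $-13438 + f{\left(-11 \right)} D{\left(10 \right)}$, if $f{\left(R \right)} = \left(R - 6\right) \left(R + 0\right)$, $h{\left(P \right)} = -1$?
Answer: $-13251$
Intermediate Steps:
$D{\left(F \right)} = 1$ ($D{\left(F \right)} = \frac{4}{3} + \frac{1}{3} \left(-1\right) = \frac{4}{3} - \frac{1}{3} = 1$)
$f{\left(R \right)} = R \left(-6 + R\right)$ ($f{\left(R \right)} = \left(-6 + R\right) R = R \left(-6 + R\right)$)
$-13438 + f{\left(-11 \right)} D{\left(10 \right)} = -13438 + - 11 \left(-6 - 11\right) 1 = -13438 + \left(-11\right) \left(-17\right) 1 = -13438 + 187 \cdot 1 = -13438 + 187 = -13251$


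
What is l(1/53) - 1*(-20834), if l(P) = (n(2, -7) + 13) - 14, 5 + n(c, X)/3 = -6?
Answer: 20800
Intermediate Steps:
n(c, X) = -33 (n(c, X) = -15 + 3*(-6) = -15 - 18 = -33)
l(P) = -34 (l(P) = (-33 + 13) - 14 = -20 - 14 = -34)
l(1/53) - 1*(-20834) = -34 - 1*(-20834) = -34 + 20834 = 20800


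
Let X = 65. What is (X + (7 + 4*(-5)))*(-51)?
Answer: -2652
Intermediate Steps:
(X + (7 + 4*(-5)))*(-51) = (65 + (7 + 4*(-5)))*(-51) = (65 + (7 - 20))*(-51) = (65 - 13)*(-51) = 52*(-51) = -2652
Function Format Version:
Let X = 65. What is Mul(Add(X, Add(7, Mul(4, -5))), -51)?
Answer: -2652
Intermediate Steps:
Mul(Add(X, Add(7, Mul(4, -5))), -51) = Mul(Add(65, Add(7, Mul(4, -5))), -51) = Mul(Add(65, Add(7, -20)), -51) = Mul(Add(65, -13), -51) = Mul(52, -51) = -2652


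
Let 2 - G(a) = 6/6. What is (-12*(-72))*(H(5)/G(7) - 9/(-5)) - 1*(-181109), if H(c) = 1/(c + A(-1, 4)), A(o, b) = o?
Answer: 914401/5 ≈ 1.8288e+5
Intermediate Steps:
G(a) = 1 (G(a) = 2 - 6/6 = 2 - 1*1 = 2 - 1 = 1)
H(c) = 1/(-1 + c) (H(c) = 1/(c - 1) = 1/(-1 + c))
(-12*(-72))*(H(5)/G(7) - 9/(-5)) - 1*(-181109) = (-12*(-72))*(1/((-1 + 5)*1) - 9/(-5)) - 1*(-181109) = 864*(1/4 - 9*(-⅕)) + 181109 = 864*((¼)*1 + 9/5) + 181109 = 864*(¼ + 9/5) + 181109 = 864*(41/20) + 181109 = 8856/5 + 181109 = 914401/5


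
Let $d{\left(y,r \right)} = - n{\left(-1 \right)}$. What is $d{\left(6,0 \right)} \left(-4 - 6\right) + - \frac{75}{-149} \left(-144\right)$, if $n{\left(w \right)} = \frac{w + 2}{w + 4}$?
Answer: $- \frac{30910}{447} \approx -69.15$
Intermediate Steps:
$n{\left(w \right)} = \frac{2 + w}{4 + w}$
$d{\left(y,r \right)} = - \frac{1}{3}$ ($d{\left(y,r \right)} = - \frac{2 - 1}{4 - 1} = - \frac{1}{3}$)
$d{\left(6,0 \right)} \left(-4 - 6\right) + - \frac{75}{-149} \left(-144\right) = - \frac{-4 - 6}{3} + - \frac{75}{-149} \left(-144\right) = \left(- \frac{1}{3}\right) \left(-10\right) + \left(-75\right) \left(- \frac{1}{149}\right) \left(-144\right) = \frac{10}{3} + \frac{75}{149} \left(-144\right) = \frac{10}{3} - \frac{10800}{149} = - \frac{30910}{447}$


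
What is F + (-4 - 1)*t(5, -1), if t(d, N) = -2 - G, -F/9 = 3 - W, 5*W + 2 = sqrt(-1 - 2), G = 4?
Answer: -3/5 + 9*I*sqrt(3)/5 ≈ -0.6 + 3.1177*I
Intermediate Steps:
W = -2/5 + I*sqrt(3)/5 (W = -2/5 + sqrt(-1 - 2)/5 = -2/5 + sqrt(-3)/5 = -2/5 + (I*sqrt(3))/5 = -2/5 + I*sqrt(3)/5 ≈ -0.4 + 0.34641*I)
F = -153/5 + 9*I*sqrt(3)/5 (F = -9*(3 - (-2/5 + I*sqrt(3)/5)) = -9*(3 + (2/5 - I*sqrt(3)/5)) = -9*(17/5 - I*sqrt(3)/5) = -153/5 + 9*I*sqrt(3)/5 ≈ -30.6 + 3.1177*I)
t(d, N) = -6 (t(d, N) = -2 - 1*4 = -2 - 4 = -6)
F + (-4 - 1)*t(5, -1) = (-153/5 + 9*I*sqrt(3)/5) + (-4 - 1)*(-6) = (-153/5 + 9*I*sqrt(3)/5) - 5*(-6) = (-153/5 + 9*I*sqrt(3)/5) + 30 = -3/5 + 9*I*sqrt(3)/5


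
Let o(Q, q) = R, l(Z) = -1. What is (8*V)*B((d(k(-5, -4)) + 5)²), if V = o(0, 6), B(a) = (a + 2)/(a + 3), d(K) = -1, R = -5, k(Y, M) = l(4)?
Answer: -720/19 ≈ -37.895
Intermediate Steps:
k(Y, M) = -1
o(Q, q) = -5
B(a) = (2 + a)/(3 + a)
V = -5
(8*V)*B((d(k(-5, -4)) + 5)²) = (8*(-5))*((2 + (-1 + 5)²)/(3 + (-1 + 5)²)) = -40*(2 + 4²)/(3 + 4²) = -40*(2 + 16)/(3 + 16) = -40*18/19 = -720/19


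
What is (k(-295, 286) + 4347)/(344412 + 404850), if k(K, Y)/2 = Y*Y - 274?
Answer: 55797/249754 ≈ 0.22341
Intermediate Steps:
k(K, Y) = -548 + 2*Y² (k(K, Y) = 2*(Y*Y - 274) = 2*(Y² - 274) = 2*(-274 + Y²) = -548 + 2*Y²)
(k(-295, 286) + 4347)/(344412 + 404850) = ((-548 + 2*286²) + 4347)/(344412 + 404850) = ((-548 + 2*81796) + 4347)/749262 = ((-548 + 163592) + 4347)*(1/749262) = (163044 + 4347)*(1/749262) = 167391*(1/749262) = 55797/249754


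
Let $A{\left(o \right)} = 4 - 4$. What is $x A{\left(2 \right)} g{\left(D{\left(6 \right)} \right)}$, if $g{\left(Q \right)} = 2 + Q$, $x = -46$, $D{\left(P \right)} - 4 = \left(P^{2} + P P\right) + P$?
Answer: $0$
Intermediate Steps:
$D{\left(P \right)} = 4 + P + 2 P^{2}$ ($D{\left(P \right)} = 4 + \left(\left(P^{2} + P P\right) + P\right) = 4 + \left(\left(P^{2} + P^{2}\right) + P\right) = 4 + \left(2 P^{2} + P\right) = 4 + \left(P + 2 P^{2}\right) = 4 + P + 2 P^{2}$)
$A{\left(o \right)} = 0$
$x A{\left(2 \right)} g{\left(D{\left(6 \right)} \right)} = \left(-46\right) 0 \left(2 + \left(4 + 6 + 2 \cdot 6^{2}\right)\right) = 0 \left(2 + \left(4 + 6 + 2 \cdot 36\right)\right) = 0 \left(2 + \left(4 + 6 + 72\right)\right) = 0 \left(2 + 82\right) = 0 \cdot 84 = 0$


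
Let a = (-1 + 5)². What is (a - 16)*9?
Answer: 0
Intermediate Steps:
a = 16 (a = 4² = 16)
(a - 16)*9 = (16 - 16)*9 = 0*9 = 0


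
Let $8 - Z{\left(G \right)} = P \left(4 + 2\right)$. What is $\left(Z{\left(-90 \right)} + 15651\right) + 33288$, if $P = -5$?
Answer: $48977$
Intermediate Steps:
$Z{\left(G \right)} = 38$ ($Z{\left(G \right)} = 8 - - 5 \left(4 + 2\right) = 8 - \left(-5\right) 6 = 8 - -30 = 8 + 30 = 38$)
$\left(Z{\left(-90 \right)} + 15651\right) + 33288 = \left(38 + 15651\right) + 33288 = 15689 + 33288 = 48977$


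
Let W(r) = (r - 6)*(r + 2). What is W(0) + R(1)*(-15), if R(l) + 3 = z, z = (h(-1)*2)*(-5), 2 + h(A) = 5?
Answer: 483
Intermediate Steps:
W(r) = (-6 + r)*(2 + r)
h(A) = 3 (h(A) = -2 + 5 = 3)
z = -30 (z = (3*2)*(-5) = 6*(-5) = -30)
R(l) = -33 (R(l) = -3 - 30 = -33)
W(0) + R(1)*(-15) = (-12 + 0**2 - 4*0) - 33*(-15) = (-12 + 0 + 0) + 495 = -12 + 495 = 483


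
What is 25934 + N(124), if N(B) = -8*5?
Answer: 25894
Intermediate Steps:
N(B) = -40
25934 + N(124) = 25934 - 40 = 25894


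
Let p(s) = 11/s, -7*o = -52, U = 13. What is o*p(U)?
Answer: 44/7 ≈ 6.2857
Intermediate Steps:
o = 52/7 (o = -1/7*(-52) = 52/7 ≈ 7.4286)
o*p(U) = 52*(11/13)/7 = 52*(11*(1/13))/7 = (52/7)*(11/13) = 44/7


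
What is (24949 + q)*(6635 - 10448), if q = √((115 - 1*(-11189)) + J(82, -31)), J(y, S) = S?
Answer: -95130537 - 3813*√11273 ≈ -9.5535e+7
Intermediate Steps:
q = √11273 (q = √((115 - 1*(-11189)) - 31) = √((115 + 11189) - 31) = √(11304 - 31) = √11273 ≈ 106.17)
(24949 + q)*(6635 - 10448) = (24949 + √11273)*(6635 - 10448) = (24949 + √11273)*(-3813) = -95130537 - 3813*√11273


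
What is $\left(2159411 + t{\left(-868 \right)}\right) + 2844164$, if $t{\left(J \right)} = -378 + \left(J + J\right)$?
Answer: $5001461$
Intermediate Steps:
$t{\left(J \right)} = -378 + 2 J$
$\left(2159411 + t{\left(-868 \right)}\right) + 2844164 = \left(2159411 + \left(-378 + 2 \left(-868\right)\right)\right) + 2844164 = \left(2159411 - 2114\right) + 2844164 = 2157297 + 2844164 = 5001461$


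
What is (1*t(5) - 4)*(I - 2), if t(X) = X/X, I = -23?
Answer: 75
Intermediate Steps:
t(X) = 1
(1*t(5) - 4)*(I - 2) = (1*1 - 4)*(-23 - 2) = (1 - 4)*(-25) = -3*(-25) = 75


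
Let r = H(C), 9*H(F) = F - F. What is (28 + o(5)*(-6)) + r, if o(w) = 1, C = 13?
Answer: 22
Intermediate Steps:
H(F) = 0 (H(F) = (F - F)/9 = (⅑)*0 = 0)
r = 0
(28 + o(5)*(-6)) + r = (28 + 1*(-6)) + 0 = (28 - 6) + 0 = 22 + 0 = 22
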